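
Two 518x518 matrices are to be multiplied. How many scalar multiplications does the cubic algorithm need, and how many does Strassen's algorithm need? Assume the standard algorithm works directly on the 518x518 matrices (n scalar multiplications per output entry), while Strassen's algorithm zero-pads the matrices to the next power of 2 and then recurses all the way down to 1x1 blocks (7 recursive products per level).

Matrix multiplication for 518x518 matrices:

Strassen's algorithm requires power-of-2 dimensions. Pad 518x518 to 1024x1024 (next power of 2).

Standard algorithm: 518^3 = 138991832 multiplications
Strassen's algorithm: 7^(log2(1024)) = 7^10 = 282475249 multiplications
Difference: 138991832 - 282475249 = -143483417 (Strassen uses MORE here due to padding overhead — for small or just-over-power-of-2 n, padding can outweigh the per-level savings)

Standard: 138991832 multiplications (518^3). Strassen: 282475249 multiplications (7^10, after padding to 1024x1024). Strassen reduces 8 recursive multiplications to 7 at each level.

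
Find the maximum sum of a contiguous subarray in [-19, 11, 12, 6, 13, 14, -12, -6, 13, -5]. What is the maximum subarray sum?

Using Kadane's algorithm on [-19, 11, 12, 6, 13, 14, -12, -6, 13, -5]:

Scanning through the array:
Position 1 (value 11): max_ending_here = 11, max_so_far = 11
Position 2 (value 12): max_ending_here = 23, max_so_far = 23
Position 3 (value 6): max_ending_here = 29, max_so_far = 29
Position 4 (value 13): max_ending_here = 42, max_so_far = 42
Position 5 (value 14): max_ending_here = 56, max_so_far = 56
Position 6 (value -12): max_ending_here = 44, max_so_far = 56
Position 7 (value -6): max_ending_here = 38, max_so_far = 56
Position 8 (value 13): max_ending_here = 51, max_so_far = 56
Position 9 (value -5): max_ending_here = 46, max_so_far = 56

Maximum subarray: [11, 12, 6, 13, 14]
Maximum sum: 56

The maximum subarray is [11, 12, 6, 13, 14] with sum 56. This subarray runs from index 1 to index 5.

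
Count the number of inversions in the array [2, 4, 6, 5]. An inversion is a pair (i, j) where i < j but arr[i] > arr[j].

Finding inversions in [2, 4, 6, 5]:

(2, 3): arr[2]=6 > arr[3]=5

Total inversions: 1

The array has 1 inversion(s): (2,3). Each pair (i,j) satisfies i < j and arr[i] > arr[j].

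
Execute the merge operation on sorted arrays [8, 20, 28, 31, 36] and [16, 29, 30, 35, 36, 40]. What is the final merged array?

Merging process:

Compare 8 vs 16: take 8 from left. Merged: [8]
Compare 20 vs 16: take 16 from right. Merged: [8, 16]
Compare 20 vs 29: take 20 from left. Merged: [8, 16, 20]
Compare 28 vs 29: take 28 from left. Merged: [8, 16, 20, 28]
Compare 31 vs 29: take 29 from right. Merged: [8, 16, 20, 28, 29]
Compare 31 vs 30: take 30 from right. Merged: [8, 16, 20, 28, 29, 30]
Compare 31 vs 35: take 31 from left. Merged: [8, 16, 20, 28, 29, 30, 31]
Compare 36 vs 35: take 35 from right. Merged: [8, 16, 20, 28, 29, 30, 31, 35]
Compare 36 vs 36: take 36 from left. Merged: [8, 16, 20, 28, 29, 30, 31, 35, 36]
Append remaining from right: [36, 40]. Merged: [8, 16, 20, 28, 29, 30, 31, 35, 36, 36, 40]

Final merged array: [8, 16, 20, 28, 29, 30, 31, 35, 36, 36, 40]
Total comparisons: 9

The merged array is [8, 16, 20, 28, 29, 30, 31, 35, 36, 36, 40], requiring 9 comparisons. The merge step runs in O(n) time where n is the total number of elements.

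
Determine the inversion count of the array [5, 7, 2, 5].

Finding inversions in [5, 7, 2, 5]:

(0, 2): arr[0]=5 > arr[2]=2
(1, 2): arr[1]=7 > arr[2]=2
(1, 3): arr[1]=7 > arr[3]=5

Total inversions: 3

The array has 3 inversion(s): (0,2), (1,2), (1,3). Each pair (i,j) satisfies i < j and arr[i] > arr[j].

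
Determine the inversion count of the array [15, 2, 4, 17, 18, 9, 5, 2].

Finding inversions in [15, 2, 4, 17, 18, 9, 5, 2]:

(0, 1): arr[0]=15 > arr[1]=2
(0, 2): arr[0]=15 > arr[2]=4
(0, 5): arr[0]=15 > arr[5]=9
(0, 6): arr[0]=15 > arr[6]=5
(0, 7): arr[0]=15 > arr[7]=2
(2, 7): arr[2]=4 > arr[7]=2
(3, 5): arr[3]=17 > arr[5]=9
(3, 6): arr[3]=17 > arr[6]=5
(3, 7): arr[3]=17 > arr[7]=2
(4, 5): arr[4]=18 > arr[5]=9
(4, 6): arr[4]=18 > arr[6]=5
(4, 7): arr[4]=18 > arr[7]=2
(5, 6): arr[5]=9 > arr[6]=5
(5, 7): arr[5]=9 > arr[7]=2
(6, 7): arr[6]=5 > arr[7]=2

Total inversions: 15

The array has 15 inversion(s): (0,1), (0,2), (0,5), (0,6), (0,7), (2,7), (3,5), (3,6), (3,7), (4,5), (4,6), (4,7), (5,6), (5,7), (6,7). Each pair (i,j) satisfies i < j and arr[i] > arr[j].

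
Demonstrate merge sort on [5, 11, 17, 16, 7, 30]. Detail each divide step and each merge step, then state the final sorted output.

Merge sort trace:

Split: [5, 11, 17, 16, 7, 30] -> [5, 11, 17] and [16, 7, 30]
  Split: [5, 11, 17] -> [5] and [11, 17]
    Split: [11, 17] -> [11] and [17]
    Merge: [11] + [17] -> [11, 17]
  Merge: [5] + [11, 17] -> [5, 11, 17]
  Split: [16, 7, 30] -> [16] and [7, 30]
    Split: [7, 30] -> [7] and [30]
    Merge: [7] + [30] -> [7, 30]
  Merge: [16] + [7, 30] -> [7, 16, 30]
Merge: [5, 11, 17] + [7, 16, 30] -> [5, 7, 11, 16, 17, 30]

Final sorted array: [5, 7, 11, 16, 17, 30]

The merge sort proceeds by recursively splitting the array and merging sorted halves.
After all merges, the sorted array is [5, 7, 11, 16, 17, 30].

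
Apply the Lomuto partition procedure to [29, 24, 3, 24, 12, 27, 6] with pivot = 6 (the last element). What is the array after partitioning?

Lomuto partition with pivot = 6:

Initial array: [29, 24, 3, 24, 12, 27, 6]

arr[0]=29 > 6: no swap
arr[1]=24 > 6: no swap
arr[2]=3 <= 6: swap with position 0, array becomes [3, 24, 29, 24, 12, 27, 6]
arr[3]=24 > 6: no swap
arr[4]=12 > 6: no swap
arr[5]=27 > 6: no swap

Place pivot at position 1: [3, 6, 29, 24, 12, 27, 24]
Pivot position: 1

After partitioning with pivot 6, the array becomes [3, 6, 29, 24, 12, 27, 24]. The pivot is placed at index 1. All elements to the left of the pivot are <= 6, and all elements to the right are > 6.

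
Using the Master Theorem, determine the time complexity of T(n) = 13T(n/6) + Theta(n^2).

Master Theorem for T(n) = 13T(n/6) + O(n^2):

a = 13, b = 6, c = 2
log_b(a) = log_6(13) = 1.4315

Case 3: c = 2 > log_6(13) = 1.4315
T(n) = O(n^2) = O(n^2)

For T(n) = 13T(n/6) + O(n^2): log_6(13) = 1.4315. This is Case 3 of the Master Theorem (c > log_b(a), work dominated by root), giving O(n^2).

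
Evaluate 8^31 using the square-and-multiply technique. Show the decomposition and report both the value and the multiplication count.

Computing 8^31 by squaring (build up from 8^1; each line after the first costs one multiplication):

8^1 = 8
8^2 = (8^1)^2 = 8^2 = 64
8^3 = 8 * 8^2 = 8 * 64 = 512
8^6 = (8^3)^2 = 512^2 = 262144
8^7 = 8 * 8^6 = 8 * 262144 = 2097152
8^14 = (8^7)^2 = 2097152^2 = 4398046511104
8^15 = 8 * 8^14 = 8 * 4398046511104 = 35184372088832
8^30 = (8^15)^2 = 35184372088832^2 = 1237940039285380274899124224
8^31 = 8 * 8^30 = 8 * 1237940039285380274899124224 = 9903520314283042199192993792

Result: 9903520314283042199192993792
Multiplications needed: 8 (8 lines after 8^1)

8^31 = 9903520314283042199192993792. Using exponentiation by squaring, this requires 8 multiplications. The key idea: if the exponent is even, square the half-power; if odd, multiply by the base once.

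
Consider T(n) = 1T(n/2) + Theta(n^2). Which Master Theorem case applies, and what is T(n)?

Master Theorem for T(n) = 1T(n/2) + O(n^2):

a = 1, b = 2, c = 2
log_b(a) = log_2(1) = 0.0000

Case 3: c = 2 > log_2(1) = 0.0000
T(n) = O(n^2) = O(n^2)

For T(n) = 1T(n/2) + O(n^2): log_2(1) = 0.0000. This is Case 3 of the Master Theorem (c > log_b(a), work dominated by root), giving O(n^2).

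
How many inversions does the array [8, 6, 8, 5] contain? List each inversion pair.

Finding inversions in [8, 6, 8, 5]:

(0, 1): arr[0]=8 > arr[1]=6
(0, 3): arr[0]=8 > arr[3]=5
(1, 3): arr[1]=6 > arr[3]=5
(2, 3): arr[2]=8 > arr[3]=5

Total inversions: 4

The array has 4 inversion(s): (0,1), (0,3), (1,3), (2,3). Each pair (i,j) satisfies i < j and arr[i] > arr[j].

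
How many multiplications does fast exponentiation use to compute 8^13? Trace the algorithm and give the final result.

Computing 8^13 by squaring (build up from 8^1; each line after the first costs one multiplication):

8^1 = 8
8^2 = (8^1)^2 = 8^2 = 64
8^3 = 8 * 8^2 = 8 * 64 = 512
8^6 = (8^3)^2 = 512^2 = 262144
8^12 = (8^6)^2 = 262144^2 = 68719476736
8^13 = 8 * 8^12 = 8 * 68719476736 = 549755813888

Result: 549755813888
Multiplications needed: 5 (5 lines after 8^1)

8^13 = 549755813888. Using exponentiation by squaring, this requires 5 multiplications. The key idea: if the exponent is even, square the half-power; if odd, multiply by the base once.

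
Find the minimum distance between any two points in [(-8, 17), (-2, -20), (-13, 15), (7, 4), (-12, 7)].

Computing all pairwise distances among 5 points:

d((-8, 17), (-2, -20)) = 37.4833
d((-8, 17), (-13, 15)) = 5.3852 <-- minimum
d((-8, 17), (7, 4)) = 19.8494
d((-8, 17), (-12, 7)) = 10.7703
d((-2, -20), (-13, 15)) = 36.6879
d((-2, -20), (7, 4)) = 25.632
d((-2, -20), (-12, 7)) = 28.7924
d((-13, 15), (7, 4)) = 22.8254
d((-13, 15), (-12, 7)) = 8.0623
d((7, 4), (-12, 7)) = 19.2354

Closest pair: (-8, 17) and (-13, 15) with distance 5.3852

The closest pair is (-8, 17) and (-13, 15) with Euclidean distance 5.3852. For 5 points, brute-force pairwise comparison is shown above. For large n, the divide-and-conquer algorithm (sort by x, recurse on halves, check the dividing strip) achieves O(n log n).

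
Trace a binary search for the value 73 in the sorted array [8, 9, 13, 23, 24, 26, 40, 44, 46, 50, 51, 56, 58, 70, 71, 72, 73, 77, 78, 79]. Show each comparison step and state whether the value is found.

Binary search for 73 in [8, 9, 13, 23, 24, 26, 40, 44, 46, 50, 51, 56, 58, 70, 71, 72, 73, 77, 78, 79]:

lo=0, hi=19, mid=9, arr[mid]=50 -> 50 < 73, search right half
lo=10, hi=19, mid=14, arr[mid]=71 -> 71 < 73, search right half
lo=15, hi=19, mid=17, arr[mid]=77 -> 77 > 73, search left half
lo=15, hi=16, mid=15, arr[mid]=72 -> 72 < 73, search right half
lo=16, hi=16, mid=16, arr[mid]=73 -> Found target at index 16!

Binary search finds 73 at index 16 after 5 comparisons. The search repeatedly halves the search space by comparing with the middle element.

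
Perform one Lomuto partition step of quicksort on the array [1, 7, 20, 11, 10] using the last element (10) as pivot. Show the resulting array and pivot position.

Lomuto partition with pivot = 10:

Initial array: [1, 7, 20, 11, 10]

arr[0]=1 <= 10: swap with position 0, array becomes [1, 7, 20, 11, 10]
arr[1]=7 <= 10: swap with position 1, array becomes [1, 7, 20, 11, 10]
arr[2]=20 > 10: no swap
arr[3]=11 > 10: no swap

Place pivot at position 2: [1, 7, 10, 11, 20]
Pivot position: 2

After partitioning with pivot 10, the array becomes [1, 7, 10, 11, 20]. The pivot is placed at index 2. All elements to the left of the pivot are <= 10, and all elements to the right are > 10.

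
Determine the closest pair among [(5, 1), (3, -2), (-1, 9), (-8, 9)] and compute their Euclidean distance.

Computing all pairwise distances among 4 points:

d((5, 1), (3, -2)) = 3.6056 <-- minimum
d((5, 1), (-1, 9)) = 10.0
d((5, 1), (-8, 9)) = 15.2643
d((3, -2), (-1, 9)) = 11.7047
d((3, -2), (-8, 9)) = 15.5563
d((-1, 9), (-8, 9)) = 7.0

Closest pair: (5, 1) and (3, -2) with distance 3.6056

The closest pair is (5, 1) and (3, -2) with Euclidean distance 3.6056. For 4 points, brute-force pairwise comparison is shown above. For large n, the divide-and-conquer algorithm (sort by x, recurse on halves, check the dividing strip) achieves O(n log n).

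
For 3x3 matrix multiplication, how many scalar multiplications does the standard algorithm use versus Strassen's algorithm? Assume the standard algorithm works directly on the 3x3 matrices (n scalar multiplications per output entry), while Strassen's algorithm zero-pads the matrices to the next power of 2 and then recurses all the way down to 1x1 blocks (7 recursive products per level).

Matrix multiplication for 3x3 matrices:

Strassen's algorithm requires power-of-2 dimensions. Pad 3x3 to 4x4 (next power of 2).

Standard algorithm: 3^3 = 27 multiplications
Strassen's algorithm: 7^(log2(4)) = 7^2 = 49 multiplications
Difference: 27 - 49 = -22 (Strassen uses MORE here due to padding overhead — for small or just-over-power-of-2 n, padding can outweigh the per-level savings)

Standard: 27 multiplications (3^3). Strassen: 49 multiplications (7^2, after padding to 4x4). Strassen reduces 8 recursive multiplications to 7 at each level.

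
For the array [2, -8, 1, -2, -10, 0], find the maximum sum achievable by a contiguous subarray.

Using Kadane's algorithm on [2, -8, 1, -2, -10, 0]:

Scanning through the array:
Position 1 (value -8): max_ending_here = -6, max_so_far = 2
Position 2 (value 1): max_ending_here = 1, max_so_far = 2
Position 3 (value -2): max_ending_here = -1, max_so_far = 2
Position 4 (value -10): max_ending_here = -10, max_so_far = 2
Position 5 (value 0): max_ending_here = 0, max_so_far = 2

Maximum subarray: [2]
Maximum sum: 2

The maximum subarray is [2] with sum 2. This subarray runs from index 0 to index 0.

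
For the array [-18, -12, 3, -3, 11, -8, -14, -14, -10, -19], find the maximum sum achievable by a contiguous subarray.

Using Kadane's algorithm on [-18, -12, 3, -3, 11, -8, -14, -14, -10, -19]:

Scanning through the array:
Position 1 (value -12): max_ending_here = -12, max_so_far = -12
Position 2 (value 3): max_ending_here = 3, max_so_far = 3
Position 3 (value -3): max_ending_here = 0, max_so_far = 3
Position 4 (value 11): max_ending_here = 11, max_so_far = 11
Position 5 (value -8): max_ending_here = 3, max_so_far = 11
Position 6 (value -14): max_ending_here = -11, max_so_far = 11
Position 7 (value -14): max_ending_here = -14, max_so_far = 11
Position 8 (value -10): max_ending_here = -10, max_so_far = 11
Position 9 (value -19): max_ending_here = -19, max_so_far = 11

Maximum subarray: [3, -3, 11]
Maximum sum: 11

The maximum subarray is [3, -3, 11] with sum 11. This subarray runs from index 2 to index 4.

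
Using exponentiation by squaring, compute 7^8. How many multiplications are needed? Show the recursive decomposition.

Computing 7^8 by squaring (build up from 7^1; each line after the first costs one multiplication):

7^1 = 7
7^2 = (7^1)^2 = 7^2 = 49
7^4 = (7^2)^2 = 49^2 = 2401
7^8 = (7^4)^2 = 2401^2 = 5764801

Result: 5764801
Multiplications needed: 3 (3 lines after 7^1)

7^8 = 5764801. Using exponentiation by squaring, this requires 3 multiplications. The key idea: if the exponent is even, square the half-power; if odd, multiply by the base once.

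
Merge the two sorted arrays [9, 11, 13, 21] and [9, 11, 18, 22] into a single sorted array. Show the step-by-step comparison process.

Merging process:

Compare 9 vs 9: take 9 from left. Merged: [9]
Compare 11 vs 9: take 9 from right. Merged: [9, 9]
Compare 11 vs 11: take 11 from left. Merged: [9, 9, 11]
Compare 13 vs 11: take 11 from right. Merged: [9, 9, 11, 11]
Compare 13 vs 18: take 13 from left. Merged: [9, 9, 11, 11, 13]
Compare 21 vs 18: take 18 from right. Merged: [9, 9, 11, 11, 13, 18]
Compare 21 vs 22: take 21 from left. Merged: [9, 9, 11, 11, 13, 18, 21]
Append remaining from right: [22]. Merged: [9, 9, 11, 11, 13, 18, 21, 22]

Final merged array: [9, 9, 11, 11, 13, 18, 21, 22]
Total comparisons: 7

The merged array is [9, 9, 11, 11, 13, 18, 21, 22], requiring 7 comparisons. The merge step runs in O(n) time where n is the total number of elements.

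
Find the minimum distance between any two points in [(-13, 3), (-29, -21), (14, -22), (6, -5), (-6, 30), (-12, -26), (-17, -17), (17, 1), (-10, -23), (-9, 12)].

Computing all pairwise distances among 10 points:

d((-13, 3), (-29, -21)) = 28.8444
d((-13, 3), (14, -22)) = 36.7967
d((-13, 3), (6, -5)) = 20.6155
d((-13, 3), (-6, 30)) = 27.8927
d((-13, 3), (-12, -26)) = 29.0172
d((-13, 3), (-17, -17)) = 20.3961
d((-13, 3), (17, 1)) = 30.0666
d((-13, 3), (-10, -23)) = 26.1725
d((-13, 3), (-9, 12)) = 9.8489
d((-29, -21), (14, -22)) = 43.0116
d((-29, -21), (6, -5)) = 38.4838
d((-29, -21), (-6, 30)) = 55.9464
d((-29, -21), (-12, -26)) = 17.72
d((-29, -21), (-17, -17)) = 12.6491
d((-29, -21), (17, 1)) = 50.9902
d((-29, -21), (-10, -23)) = 19.105
d((-29, -21), (-9, 12)) = 38.5876
d((14, -22), (6, -5)) = 18.7883
d((14, -22), (-6, 30)) = 55.7136
d((14, -22), (-12, -26)) = 26.3059
d((14, -22), (-17, -17)) = 31.4006
d((14, -22), (17, 1)) = 23.1948
d((14, -22), (-10, -23)) = 24.0208
d((14, -22), (-9, 12)) = 41.0488
d((6, -5), (-6, 30)) = 37.0
d((6, -5), (-12, -26)) = 27.6586
d((6, -5), (-17, -17)) = 25.9422
d((6, -5), (17, 1)) = 12.53
d((6, -5), (-10, -23)) = 24.0832
d((6, -5), (-9, 12)) = 22.6716
d((-6, 30), (-12, -26)) = 56.3205
d((-6, 30), (-17, -17)) = 48.2701
d((-6, 30), (17, 1)) = 37.0135
d((-6, 30), (-10, -23)) = 53.1507
d((-6, 30), (-9, 12)) = 18.2483
d((-12, -26), (-17, -17)) = 10.2956
d((-12, -26), (17, 1)) = 39.6232
d((-12, -26), (-10, -23)) = 3.6056 <-- minimum
d((-12, -26), (-9, 12)) = 38.1182
d((-17, -17), (17, 1)) = 38.4708
d((-17, -17), (-10, -23)) = 9.2195
d((-17, -17), (-9, 12)) = 30.0832
d((17, 1), (-10, -23)) = 36.1248
d((17, 1), (-9, 12)) = 28.2312
d((-10, -23), (-9, 12)) = 35.0143

Closest pair: (-12, -26) and (-10, -23) with distance 3.6056

The closest pair is (-12, -26) and (-10, -23) with Euclidean distance 3.6056. For 10 points, brute-force pairwise comparison is shown above. For large n, the divide-and-conquer algorithm (sort by x, recurse on halves, check the dividing strip) achieves O(n log n).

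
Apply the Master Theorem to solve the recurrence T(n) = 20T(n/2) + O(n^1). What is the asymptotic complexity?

Master Theorem for T(n) = 20T(n/2) + O(n^1):

a = 20, b = 2, c = 1
log_b(a) = log_2(20) = 4.3219

Case 1: c = 1 < log_2(20) = 4.3219
T(n) = O(n^(log_2 20))

For T(n) = 20T(n/2) + O(n^1): log_2(20) = 4.3219. This is Case 1 of the Master Theorem (c < log_b(a), work dominated by leaves), giving O(n^(log_2 20)).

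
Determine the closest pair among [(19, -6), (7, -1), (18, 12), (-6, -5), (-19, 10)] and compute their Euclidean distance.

Computing all pairwise distances among 5 points:

d((19, -6), (7, -1)) = 13.0 <-- minimum
d((19, -6), (18, 12)) = 18.0278
d((19, -6), (-6, -5)) = 25.02
d((19, -6), (-19, 10)) = 41.2311
d((7, -1), (18, 12)) = 17.0294
d((7, -1), (-6, -5)) = 13.6015
d((7, -1), (-19, 10)) = 28.2312
d((18, 12), (-6, -5)) = 29.4109
d((18, 12), (-19, 10)) = 37.054
d((-6, -5), (-19, 10)) = 19.8494

Closest pair: (19, -6) and (7, -1) with distance 13.0

The closest pair is (19, -6) and (7, -1) with Euclidean distance 13.0. For 5 points, brute-force pairwise comparison is shown above. For large n, the divide-and-conquer algorithm (sort by x, recurse on halves, check the dividing strip) achieves O(n log n).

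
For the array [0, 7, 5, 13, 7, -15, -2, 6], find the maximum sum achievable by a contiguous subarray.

Using Kadane's algorithm on [0, 7, 5, 13, 7, -15, -2, 6]:

Scanning through the array:
Position 1 (value 7): max_ending_here = 7, max_so_far = 7
Position 2 (value 5): max_ending_here = 12, max_so_far = 12
Position 3 (value 13): max_ending_here = 25, max_so_far = 25
Position 4 (value 7): max_ending_here = 32, max_so_far = 32
Position 5 (value -15): max_ending_here = 17, max_so_far = 32
Position 6 (value -2): max_ending_here = 15, max_so_far = 32
Position 7 (value 6): max_ending_here = 21, max_so_far = 32

Maximum subarray: [0, 7, 5, 13, 7]
Maximum sum: 32

The maximum subarray is [0, 7, 5, 13, 7] with sum 32. This subarray runs from index 0 to index 4.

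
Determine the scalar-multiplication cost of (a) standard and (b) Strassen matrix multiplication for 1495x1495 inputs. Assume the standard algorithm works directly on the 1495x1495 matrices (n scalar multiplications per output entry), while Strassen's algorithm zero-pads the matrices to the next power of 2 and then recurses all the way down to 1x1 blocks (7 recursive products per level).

Matrix multiplication for 1495x1495 matrices:

Strassen's algorithm requires power-of-2 dimensions. Pad 1495x1495 to 2048x2048 (next power of 2).

Standard algorithm: 1495^3 = 3341362375 multiplications
Strassen's algorithm: 7^(log2(2048)) = 7^11 = 1977326743 multiplications
Savings: 3341362375 - 1977326743 = 1364035632 multiplications

Standard: 3341362375 multiplications (1495^3). Strassen: 1977326743 multiplications (7^11, after padding to 2048x2048). Strassen reduces 8 recursive multiplications to 7 at each level.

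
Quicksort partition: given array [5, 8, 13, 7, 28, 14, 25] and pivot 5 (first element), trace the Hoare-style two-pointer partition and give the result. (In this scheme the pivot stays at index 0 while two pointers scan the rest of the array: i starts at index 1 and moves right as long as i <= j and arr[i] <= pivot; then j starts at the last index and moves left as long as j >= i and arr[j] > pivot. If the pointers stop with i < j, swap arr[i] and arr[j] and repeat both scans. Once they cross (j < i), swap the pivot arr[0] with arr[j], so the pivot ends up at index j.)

Hoare-style two-pointer partition with pivot = 5:

Initial array: [5, 8, 13, 7, 28, 14, 25]

Pointers start at i = 1, j = 6.
i ends at 1, j ends at 0: the pointers have crossed (j < i), so scanning stops.

j = 0, so swapping arr[0] with arr[j] leaves the pivot at position 0: [5, 8, 13, 7, 28, 14, 25]
Pivot position: 0

After partitioning with pivot 5, the array becomes [5, 8, 13, 7, 28, 14, 25]. The pivot is placed at index 0. All elements to the left of the pivot are <= 5, and all elements to the right are > 5.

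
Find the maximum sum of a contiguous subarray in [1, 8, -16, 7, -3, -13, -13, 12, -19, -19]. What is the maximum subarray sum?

Using Kadane's algorithm on [1, 8, -16, 7, -3, -13, -13, 12, -19, -19]:

Scanning through the array:
Position 1 (value 8): max_ending_here = 9, max_so_far = 9
Position 2 (value -16): max_ending_here = -7, max_so_far = 9
Position 3 (value 7): max_ending_here = 7, max_so_far = 9
Position 4 (value -3): max_ending_here = 4, max_so_far = 9
Position 5 (value -13): max_ending_here = -9, max_so_far = 9
Position 6 (value -13): max_ending_here = -13, max_so_far = 9
Position 7 (value 12): max_ending_here = 12, max_so_far = 12
Position 8 (value -19): max_ending_here = -7, max_so_far = 12
Position 9 (value -19): max_ending_here = -19, max_so_far = 12

Maximum subarray: [12]
Maximum sum: 12

The maximum subarray is [12] with sum 12. This subarray runs from index 7 to index 7.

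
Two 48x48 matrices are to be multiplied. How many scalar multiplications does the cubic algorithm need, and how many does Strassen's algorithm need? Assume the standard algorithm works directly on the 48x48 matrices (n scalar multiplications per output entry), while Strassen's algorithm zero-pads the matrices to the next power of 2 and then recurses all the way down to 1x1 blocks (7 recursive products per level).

Matrix multiplication for 48x48 matrices:

Strassen's algorithm requires power-of-2 dimensions. Pad 48x48 to 64x64 (next power of 2).

Standard algorithm: 48^3 = 110592 multiplications
Strassen's algorithm: 7^(log2(64)) = 7^6 = 117649 multiplications
Difference: 110592 - 117649 = -7057 (Strassen uses MORE here due to padding overhead — for small or just-over-power-of-2 n, padding can outweigh the per-level savings)

Standard: 110592 multiplications (48^3). Strassen: 117649 multiplications (7^6, after padding to 64x64). Strassen reduces 8 recursive multiplications to 7 at each level.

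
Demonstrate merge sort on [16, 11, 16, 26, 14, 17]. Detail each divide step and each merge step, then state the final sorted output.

Merge sort trace:

Split: [16, 11, 16, 26, 14, 17] -> [16, 11, 16] and [26, 14, 17]
  Split: [16, 11, 16] -> [16] and [11, 16]
    Split: [11, 16] -> [11] and [16]
    Merge: [11] + [16] -> [11, 16]
  Merge: [16] + [11, 16] -> [11, 16, 16]
  Split: [26, 14, 17] -> [26] and [14, 17]
    Split: [14, 17] -> [14] and [17]
    Merge: [14] + [17] -> [14, 17]
  Merge: [26] + [14, 17] -> [14, 17, 26]
Merge: [11, 16, 16] + [14, 17, 26] -> [11, 14, 16, 16, 17, 26]

Final sorted array: [11, 14, 16, 16, 17, 26]

The merge sort proceeds by recursively splitting the array and merging sorted halves.
After all merges, the sorted array is [11, 14, 16, 16, 17, 26].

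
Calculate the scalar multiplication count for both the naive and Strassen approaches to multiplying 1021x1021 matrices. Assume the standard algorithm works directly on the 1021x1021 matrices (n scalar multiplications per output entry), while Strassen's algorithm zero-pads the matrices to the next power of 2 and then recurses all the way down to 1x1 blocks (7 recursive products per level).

Matrix multiplication for 1021x1021 matrices:

Strassen's algorithm requires power-of-2 dimensions. Pad 1021x1021 to 1024x1024 (next power of 2).

Standard algorithm: 1021^3 = 1064332261 multiplications
Strassen's algorithm: 7^(log2(1024)) = 7^10 = 282475249 multiplications
Savings: 1064332261 - 282475249 = 781857012 multiplications

Standard: 1064332261 multiplications (1021^3). Strassen: 282475249 multiplications (7^10, after padding to 1024x1024). Strassen reduces 8 recursive multiplications to 7 at each level.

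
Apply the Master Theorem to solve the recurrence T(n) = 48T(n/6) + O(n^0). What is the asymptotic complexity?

Master Theorem for T(n) = 48T(n/6) + O(n^0):

a = 48, b = 6, c = 0
log_b(a) = log_6(48) = 2.1606

Case 1: c = 0 < log_6(48) = 2.1606
T(n) = O(n^(log_6 48))

For T(n) = 48T(n/6) + O(n^0): log_6(48) = 2.1606. This is Case 1 of the Master Theorem (c < log_b(a), work dominated by leaves), giving O(n^(log_6 48)).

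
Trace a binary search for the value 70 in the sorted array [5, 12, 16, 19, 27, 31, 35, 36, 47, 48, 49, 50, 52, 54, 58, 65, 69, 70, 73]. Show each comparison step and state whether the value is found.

Binary search for 70 in [5, 12, 16, 19, 27, 31, 35, 36, 47, 48, 49, 50, 52, 54, 58, 65, 69, 70, 73]:

lo=0, hi=18, mid=9, arr[mid]=48 -> 48 < 70, search right half
lo=10, hi=18, mid=14, arr[mid]=58 -> 58 < 70, search right half
lo=15, hi=18, mid=16, arr[mid]=69 -> 69 < 70, search right half
lo=17, hi=18, mid=17, arr[mid]=70 -> Found target at index 17!

Binary search finds 70 at index 17 after 4 comparisons. The search repeatedly halves the search space by comparing with the middle element.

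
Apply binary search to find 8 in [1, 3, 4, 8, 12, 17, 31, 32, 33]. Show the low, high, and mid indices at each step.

Binary search for 8 in [1, 3, 4, 8, 12, 17, 31, 32, 33]:

lo=0, hi=8, mid=4, arr[mid]=12 -> 12 > 8, search left half
lo=0, hi=3, mid=1, arr[mid]=3 -> 3 < 8, search right half
lo=2, hi=3, mid=2, arr[mid]=4 -> 4 < 8, search right half
lo=3, hi=3, mid=3, arr[mid]=8 -> Found target at index 3!

Binary search finds 8 at index 3 after 4 comparisons. The search repeatedly halves the search space by comparing with the middle element.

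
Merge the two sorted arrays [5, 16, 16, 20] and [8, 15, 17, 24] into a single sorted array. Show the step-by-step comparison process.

Merging process:

Compare 5 vs 8: take 5 from left. Merged: [5]
Compare 16 vs 8: take 8 from right. Merged: [5, 8]
Compare 16 vs 15: take 15 from right. Merged: [5, 8, 15]
Compare 16 vs 17: take 16 from left. Merged: [5, 8, 15, 16]
Compare 16 vs 17: take 16 from left. Merged: [5, 8, 15, 16, 16]
Compare 20 vs 17: take 17 from right. Merged: [5, 8, 15, 16, 16, 17]
Compare 20 vs 24: take 20 from left. Merged: [5, 8, 15, 16, 16, 17, 20]
Append remaining from right: [24]. Merged: [5, 8, 15, 16, 16, 17, 20, 24]

Final merged array: [5, 8, 15, 16, 16, 17, 20, 24]
Total comparisons: 7

The merged array is [5, 8, 15, 16, 16, 17, 20, 24], requiring 7 comparisons. The merge step runs in O(n) time where n is the total number of elements.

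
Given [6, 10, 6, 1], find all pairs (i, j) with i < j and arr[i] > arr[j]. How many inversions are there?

Finding inversions in [6, 10, 6, 1]:

(0, 3): arr[0]=6 > arr[3]=1
(1, 2): arr[1]=10 > arr[2]=6
(1, 3): arr[1]=10 > arr[3]=1
(2, 3): arr[2]=6 > arr[3]=1

Total inversions: 4

The array has 4 inversion(s): (0,3), (1,2), (1,3), (2,3). Each pair (i,j) satisfies i < j and arr[i] > arr[j].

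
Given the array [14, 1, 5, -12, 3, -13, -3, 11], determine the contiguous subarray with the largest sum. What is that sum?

Using Kadane's algorithm on [14, 1, 5, -12, 3, -13, -3, 11]:

Scanning through the array:
Position 1 (value 1): max_ending_here = 15, max_so_far = 15
Position 2 (value 5): max_ending_here = 20, max_so_far = 20
Position 3 (value -12): max_ending_here = 8, max_so_far = 20
Position 4 (value 3): max_ending_here = 11, max_so_far = 20
Position 5 (value -13): max_ending_here = -2, max_so_far = 20
Position 6 (value -3): max_ending_here = -3, max_so_far = 20
Position 7 (value 11): max_ending_here = 11, max_so_far = 20

Maximum subarray: [14, 1, 5]
Maximum sum: 20

The maximum subarray is [14, 1, 5] with sum 20. This subarray runs from index 0 to index 2.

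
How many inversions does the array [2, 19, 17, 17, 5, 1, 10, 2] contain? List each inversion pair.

Finding inversions in [2, 19, 17, 17, 5, 1, 10, 2]:

(0, 5): arr[0]=2 > arr[5]=1
(1, 2): arr[1]=19 > arr[2]=17
(1, 3): arr[1]=19 > arr[3]=17
(1, 4): arr[1]=19 > arr[4]=5
(1, 5): arr[1]=19 > arr[5]=1
(1, 6): arr[1]=19 > arr[6]=10
(1, 7): arr[1]=19 > arr[7]=2
(2, 4): arr[2]=17 > arr[4]=5
(2, 5): arr[2]=17 > arr[5]=1
(2, 6): arr[2]=17 > arr[6]=10
(2, 7): arr[2]=17 > arr[7]=2
(3, 4): arr[3]=17 > arr[4]=5
(3, 5): arr[3]=17 > arr[5]=1
(3, 6): arr[3]=17 > arr[6]=10
(3, 7): arr[3]=17 > arr[7]=2
(4, 5): arr[4]=5 > arr[5]=1
(4, 7): arr[4]=5 > arr[7]=2
(6, 7): arr[6]=10 > arr[7]=2

Total inversions: 18

The array has 18 inversion(s): (0,5), (1,2), (1,3), (1,4), (1,5), (1,6), (1,7), (2,4), (2,5), (2,6), (2,7), (3,4), (3,5), (3,6), (3,7), (4,5), (4,7), (6,7). Each pair (i,j) satisfies i < j and arr[i] > arr[j].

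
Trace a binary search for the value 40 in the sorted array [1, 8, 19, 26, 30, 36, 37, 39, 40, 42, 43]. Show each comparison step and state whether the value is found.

Binary search for 40 in [1, 8, 19, 26, 30, 36, 37, 39, 40, 42, 43]:

lo=0, hi=10, mid=5, arr[mid]=36 -> 36 < 40, search right half
lo=6, hi=10, mid=8, arr[mid]=40 -> Found target at index 8!

Binary search finds 40 at index 8 after 2 comparisons. The search repeatedly halves the search space by comparing with the middle element.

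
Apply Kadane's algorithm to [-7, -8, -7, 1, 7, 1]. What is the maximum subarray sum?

Using Kadane's algorithm on [-7, -8, -7, 1, 7, 1]:

Scanning through the array:
Position 1 (value -8): max_ending_here = -8, max_so_far = -7
Position 2 (value -7): max_ending_here = -7, max_so_far = -7
Position 3 (value 1): max_ending_here = 1, max_so_far = 1
Position 4 (value 7): max_ending_here = 8, max_so_far = 8
Position 5 (value 1): max_ending_here = 9, max_so_far = 9

Maximum subarray: [1, 7, 1]
Maximum sum: 9

The maximum subarray is [1, 7, 1] with sum 9. This subarray runs from index 3 to index 5.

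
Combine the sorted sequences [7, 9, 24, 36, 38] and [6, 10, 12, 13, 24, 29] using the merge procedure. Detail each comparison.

Merging process:

Compare 7 vs 6: take 6 from right. Merged: [6]
Compare 7 vs 10: take 7 from left. Merged: [6, 7]
Compare 9 vs 10: take 9 from left. Merged: [6, 7, 9]
Compare 24 vs 10: take 10 from right. Merged: [6, 7, 9, 10]
Compare 24 vs 12: take 12 from right. Merged: [6, 7, 9, 10, 12]
Compare 24 vs 13: take 13 from right. Merged: [6, 7, 9, 10, 12, 13]
Compare 24 vs 24: take 24 from left. Merged: [6, 7, 9, 10, 12, 13, 24]
Compare 36 vs 24: take 24 from right. Merged: [6, 7, 9, 10, 12, 13, 24, 24]
Compare 36 vs 29: take 29 from right. Merged: [6, 7, 9, 10, 12, 13, 24, 24, 29]
Append remaining from left: [36, 38]. Merged: [6, 7, 9, 10, 12, 13, 24, 24, 29, 36, 38]

Final merged array: [6, 7, 9, 10, 12, 13, 24, 24, 29, 36, 38]
Total comparisons: 9

The merged array is [6, 7, 9, 10, 12, 13, 24, 24, 29, 36, 38], requiring 9 comparisons. The merge step runs in O(n) time where n is the total number of elements.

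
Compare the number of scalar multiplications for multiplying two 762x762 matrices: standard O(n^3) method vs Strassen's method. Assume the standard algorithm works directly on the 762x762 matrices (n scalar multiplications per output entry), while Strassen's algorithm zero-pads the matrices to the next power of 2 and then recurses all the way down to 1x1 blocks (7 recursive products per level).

Matrix multiplication for 762x762 matrices:

Strassen's algorithm requires power-of-2 dimensions. Pad 762x762 to 1024x1024 (next power of 2).

Standard algorithm: 762^3 = 442450728 multiplications
Strassen's algorithm: 7^(log2(1024)) = 7^10 = 282475249 multiplications
Savings: 442450728 - 282475249 = 159975479 multiplications

Standard: 442450728 multiplications (762^3). Strassen: 282475249 multiplications (7^10, after padding to 1024x1024). Strassen reduces 8 recursive multiplications to 7 at each level.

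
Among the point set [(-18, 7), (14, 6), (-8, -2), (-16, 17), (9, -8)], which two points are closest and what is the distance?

Computing all pairwise distances among 5 points:

d((-18, 7), (14, 6)) = 32.0156
d((-18, 7), (-8, -2)) = 13.4536
d((-18, 7), (-16, 17)) = 10.198 <-- minimum
d((-18, 7), (9, -8)) = 30.8869
d((14, 6), (-8, -2)) = 23.4094
d((14, 6), (-16, 17)) = 31.9531
d((14, 6), (9, -8)) = 14.8661
d((-8, -2), (-16, 17)) = 20.6155
d((-8, -2), (9, -8)) = 18.0278
d((-16, 17), (9, -8)) = 35.3553

Closest pair: (-18, 7) and (-16, 17) with distance 10.198

The closest pair is (-18, 7) and (-16, 17) with Euclidean distance 10.198. For 5 points, brute-force pairwise comparison is shown above. For large n, the divide-and-conquer algorithm (sort by x, recurse on halves, check the dividing strip) achieves O(n log n).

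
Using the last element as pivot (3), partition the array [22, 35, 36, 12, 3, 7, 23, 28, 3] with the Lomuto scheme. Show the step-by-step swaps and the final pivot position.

Lomuto partition with pivot = 3:

Initial array: [22, 35, 36, 12, 3, 7, 23, 28, 3]

arr[0]=22 > 3: no swap
arr[1]=35 > 3: no swap
arr[2]=36 > 3: no swap
arr[3]=12 > 3: no swap
arr[4]=3 <= 3: swap with position 0, array becomes [3, 35, 36, 12, 22, 7, 23, 28, 3]
arr[5]=7 > 3: no swap
arr[6]=23 > 3: no swap
arr[7]=28 > 3: no swap

Place pivot at position 1: [3, 3, 36, 12, 22, 7, 23, 28, 35]
Pivot position: 1

After partitioning with pivot 3, the array becomes [3, 3, 36, 12, 22, 7, 23, 28, 35]. The pivot is placed at index 1. All elements to the left of the pivot are <= 3, and all elements to the right are > 3.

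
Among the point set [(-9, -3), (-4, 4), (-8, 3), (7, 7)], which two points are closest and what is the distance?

Computing all pairwise distances among 4 points:

d((-9, -3), (-4, 4)) = 8.6023
d((-9, -3), (-8, 3)) = 6.0828
d((-9, -3), (7, 7)) = 18.868
d((-4, 4), (-8, 3)) = 4.1231 <-- minimum
d((-4, 4), (7, 7)) = 11.4018
d((-8, 3), (7, 7)) = 15.5242

Closest pair: (-4, 4) and (-8, 3) with distance 4.1231

The closest pair is (-4, 4) and (-8, 3) with Euclidean distance 4.1231. For 4 points, brute-force pairwise comparison is shown above. For large n, the divide-and-conquer algorithm (sort by x, recurse on halves, check the dividing strip) achieves O(n log n).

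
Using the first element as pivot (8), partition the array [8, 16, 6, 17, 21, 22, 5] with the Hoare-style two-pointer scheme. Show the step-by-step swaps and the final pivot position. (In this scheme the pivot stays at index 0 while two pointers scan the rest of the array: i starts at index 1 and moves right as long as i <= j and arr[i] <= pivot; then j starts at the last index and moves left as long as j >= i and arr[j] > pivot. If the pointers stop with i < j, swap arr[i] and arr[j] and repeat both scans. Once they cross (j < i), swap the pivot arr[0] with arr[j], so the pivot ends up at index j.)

Hoare-style two-pointer partition with pivot = 8:

Initial array: [8, 16, 6, 17, 21, 22, 5]

Pointers start at i = 1, j = 6.
i stops at index 1 (arr[1]=16 > 8), j stops at index 6 (arr[6]=5 <= 8): swap arr[1] and arr[6], array becomes [8, 5, 6, 17, 21, 22, 16]
i ends at 3, j ends at 2: the pointers have crossed (j < i), so scanning stops.

Swap pivot arr[0] with arr[2] to place pivot at position 2: [6, 5, 8, 17, 21, 22, 16]
Pivot position: 2

After partitioning with pivot 8, the array becomes [6, 5, 8, 17, 21, 22, 16]. The pivot is placed at index 2. All elements to the left of the pivot are <= 8, and all elements to the right are > 8.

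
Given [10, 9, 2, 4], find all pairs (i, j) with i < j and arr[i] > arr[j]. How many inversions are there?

Finding inversions in [10, 9, 2, 4]:

(0, 1): arr[0]=10 > arr[1]=9
(0, 2): arr[0]=10 > arr[2]=2
(0, 3): arr[0]=10 > arr[3]=4
(1, 2): arr[1]=9 > arr[2]=2
(1, 3): arr[1]=9 > arr[3]=4

Total inversions: 5

The array has 5 inversion(s): (0,1), (0,2), (0,3), (1,2), (1,3). Each pair (i,j) satisfies i < j and arr[i] > arr[j].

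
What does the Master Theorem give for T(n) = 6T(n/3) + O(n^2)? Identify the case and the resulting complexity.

Master Theorem for T(n) = 6T(n/3) + O(n^2):

a = 6, b = 3, c = 2
log_b(a) = log_3(6) = 1.6309

Case 3: c = 2 > log_3(6) = 1.6309
T(n) = O(n^2) = O(n^2)

For T(n) = 6T(n/3) + O(n^2): log_3(6) = 1.6309. This is Case 3 of the Master Theorem (c > log_b(a), work dominated by root), giving O(n^2).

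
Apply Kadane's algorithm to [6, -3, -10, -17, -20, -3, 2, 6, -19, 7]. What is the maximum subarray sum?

Using Kadane's algorithm on [6, -3, -10, -17, -20, -3, 2, 6, -19, 7]:

Scanning through the array:
Position 1 (value -3): max_ending_here = 3, max_so_far = 6
Position 2 (value -10): max_ending_here = -7, max_so_far = 6
Position 3 (value -17): max_ending_here = -17, max_so_far = 6
Position 4 (value -20): max_ending_here = -20, max_so_far = 6
Position 5 (value -3): max_ending_here = -3, max_so_far = 6
Position 6 (value 2): max_ending_here = 2, max_so_far = 6
Position 7 (value 6): max_ending_here = 8, max_so_far = 8
Position 8 (value -19): max_ending_here = -11, max_so_far = 8
Position 9 (value 7): max_ending_here = 7, max_so_far = 8

Maximum subarray: [2, 6]
Maximum sum: 8

The maximum subarray is [2, 6] with sum 8. This subarray runs from index 6 to index 7.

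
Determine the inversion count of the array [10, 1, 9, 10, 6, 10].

Finding inversions in [10, 1, 9, 10, 6, 10]:

(0, 1): arr[0]=10 > arr[1]=1
(0, 2): arr[0]=10 > arr[2]=9
(0, 4): arr[0]=10 > arr[4]=6
(2, 4): arr[2]=9 > arr[4]=6
(3, 4): arr[3]=10 > arr[4]=6

Total inversions: 5

The array has 5 inversion(s): (0,1), (0,2), (0,4), (2,4), (3,4). Each pair (i,j) satisfies i < j and arr[i] > arr[j].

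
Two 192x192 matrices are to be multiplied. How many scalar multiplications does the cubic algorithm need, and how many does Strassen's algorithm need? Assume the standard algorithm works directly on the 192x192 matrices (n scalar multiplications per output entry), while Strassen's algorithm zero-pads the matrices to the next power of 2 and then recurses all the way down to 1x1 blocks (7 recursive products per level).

Matrix multiplication for 192x192 matrices:

Strassen's algorithm requires power-of-2 dimensions. Pad 192x192 to 256x256 (next power of 2).

Standard algorithm: 192^3 = 7077888 multiplications
Strassen's algorithm: 7^(log2(256)) = 7^8 = 5764801 multiplications
Savings: 7077888 - 5764801 = 1313087 multiplications

Standard: 7077888 multiplications (192^3). Strassen: 5764801 multiplications (7^8, after padding to 256x256). Strassen reduces 8 recursive multiplications to 7 at each level.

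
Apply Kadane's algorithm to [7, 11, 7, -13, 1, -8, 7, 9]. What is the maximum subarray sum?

Using Kadane's algorithm on [7, 11, 7, -13, 1, -8, 7, 9]:

Scanning through the array:
Position 1 (value 11): max_ending_here = 18, max_so_far = 18
Position 2 (value 7): max_ending_here = 25, max_so_far = 25
Position 3 (value -13): max_ending_here = 12, max_so_far = 25
Position 4 (value 1): max_ending_here = 13, max_so_far = 25
Position 5 (value -8): max_ending_here = 5, max_so_far = 25
Position 6 (value 7): max_ending_here = 12, max_so_far = 25
Position 7 (value 9): max_ending_here = 21, max_so_far = 25

Maximum subarray: [7, 11, 7]
Maximum sum: 25

The maximum subarray is [7, 11, 7] with sum 25. This subarray runs from index 0 to index 2.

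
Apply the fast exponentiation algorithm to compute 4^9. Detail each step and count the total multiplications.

Computing 4^9 by squaring (build up from 4^1; each line after the first costs one multiplication):

4^1 = 4
4^2 = (4^1)^2 = 4^2 = 16
4^4 = (4^2)^2 = 16^2 = 256
4^8 = (4^4)^2 = 256^2 = 65536
4^9 = 4 * 4^8 = 4 * 65536 = 262144

Result: 262144
Multiplications needed: 4 (4 lines after 4^1)

4^9 = 262144. Using exponentiation by squaring, this requires 4 multiplications. The key idea: if the exponent is even, square the half-power; if odd, multiply by the base once.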